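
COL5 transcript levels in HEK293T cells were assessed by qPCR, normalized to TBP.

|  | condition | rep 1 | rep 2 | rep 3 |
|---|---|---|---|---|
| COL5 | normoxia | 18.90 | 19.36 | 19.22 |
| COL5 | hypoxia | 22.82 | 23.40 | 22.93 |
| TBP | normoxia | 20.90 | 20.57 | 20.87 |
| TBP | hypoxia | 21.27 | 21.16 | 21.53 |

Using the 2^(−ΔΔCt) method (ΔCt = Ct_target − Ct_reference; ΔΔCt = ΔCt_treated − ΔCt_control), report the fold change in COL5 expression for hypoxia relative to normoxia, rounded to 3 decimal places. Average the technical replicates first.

0.098

Mean Ct: COL5 normoxia 19.160; COL5 hypoxia 23.050; TBP normoxia 20.780; TBP hypoxia 21.320
ΔCt(normoxia) = 19.160 − 20.780 = -1.620
ΔCt(hypoxia) = 23.050 − 21.320 = 1.730
ΔΔCt = 1.730 − (-1.620) = 3.350
Fold change = 2^(−3.350) = 0.0981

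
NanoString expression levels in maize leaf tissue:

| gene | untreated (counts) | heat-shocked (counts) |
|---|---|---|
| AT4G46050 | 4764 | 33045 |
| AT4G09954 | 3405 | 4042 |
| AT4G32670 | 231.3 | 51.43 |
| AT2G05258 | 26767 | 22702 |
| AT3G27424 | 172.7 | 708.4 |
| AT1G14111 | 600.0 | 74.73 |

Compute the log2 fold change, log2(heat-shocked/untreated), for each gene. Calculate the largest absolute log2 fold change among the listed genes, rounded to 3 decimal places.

3.005

log2(33045/4764) = 2.794  (AT4G46050)
log2(4042/3405) = 0.247  (AT4G09954)
log2(51.43/231.3) = -2.169  (AT4G32670)
log2(22702/26767) = -0.238  (AT2G05258)
log2(708.4/172.7) = 2.036  (AT3G27424)
log2(74.73/600.0) = -3.005  (AT1G14111)
The largest magnitude belongs to AT1G14111.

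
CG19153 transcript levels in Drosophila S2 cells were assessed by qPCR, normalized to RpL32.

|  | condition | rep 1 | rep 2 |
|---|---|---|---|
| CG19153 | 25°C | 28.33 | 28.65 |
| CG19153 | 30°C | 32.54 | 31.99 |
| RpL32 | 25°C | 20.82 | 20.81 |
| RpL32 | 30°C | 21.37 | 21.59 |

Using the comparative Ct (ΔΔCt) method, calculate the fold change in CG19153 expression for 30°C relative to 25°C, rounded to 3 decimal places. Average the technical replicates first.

0.116

Mean Ct: CG19153 25°C 28.490; CG19153 30°C 32.265; RpL32 25°C 20.815; RpL32 30°C 21.480
ΔCt(25°C) = 28.490 − 20.815 = 7.675
ΔCt(30°C) = 32.265 − 21.480 = 10.785
ΔΔCt = 10.785 − 7.675 = 3.110
Fold change = 2^(−3.110) = 0.1158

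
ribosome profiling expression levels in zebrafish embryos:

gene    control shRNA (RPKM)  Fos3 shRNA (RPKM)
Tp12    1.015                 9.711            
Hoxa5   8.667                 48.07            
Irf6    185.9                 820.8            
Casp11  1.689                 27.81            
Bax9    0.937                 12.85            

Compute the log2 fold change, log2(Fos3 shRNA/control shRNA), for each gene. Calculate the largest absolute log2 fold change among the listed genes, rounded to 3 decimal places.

4.041

log2(9.711/1.015) = 3.258  (Tp12)
log2(48.07/8.667) = 2.472  (Hoxa5)
log2(820.8/185.9) = 2.143  (Irf6)
log2(27.81/1.689) = 4.041  (Casp11)
log2(12.85/0.937) = 3.778  (Bax9)
The largest magnitude belongs to Casp11.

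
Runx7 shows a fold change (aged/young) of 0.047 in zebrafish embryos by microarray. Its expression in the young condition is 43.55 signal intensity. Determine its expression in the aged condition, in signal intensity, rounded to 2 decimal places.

aged expression = 43.55 × 0.047 = 2.05

2.05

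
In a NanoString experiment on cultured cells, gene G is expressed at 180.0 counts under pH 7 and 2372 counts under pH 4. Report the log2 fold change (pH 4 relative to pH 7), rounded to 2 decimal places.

3.72

Fold change = 2372 / 180.0 = 13.1778
log2(13.1778) = 3.720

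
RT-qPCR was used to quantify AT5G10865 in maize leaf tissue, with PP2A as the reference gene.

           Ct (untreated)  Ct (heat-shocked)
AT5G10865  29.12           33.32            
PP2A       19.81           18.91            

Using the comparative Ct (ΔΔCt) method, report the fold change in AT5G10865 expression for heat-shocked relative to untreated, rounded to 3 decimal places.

ΔCt(untreated) = 29.120 − 19.810 = 9.310
ΔCt(heat-shocked) = 33.320 − 18.910 = 14.410
ΔΔCt = 14.410 − 9.310 = 5.100
Fold change = 2^(−5.100) = 0.0292

0.029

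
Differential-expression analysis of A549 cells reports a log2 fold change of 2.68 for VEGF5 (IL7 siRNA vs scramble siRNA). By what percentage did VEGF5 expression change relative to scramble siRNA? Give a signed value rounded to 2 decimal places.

Fold change = 2^(2.68) = 6.4086
Percent change = (FC − 1) × 100% = (6.4086 − 1) × 100 = 540.86%

540.86%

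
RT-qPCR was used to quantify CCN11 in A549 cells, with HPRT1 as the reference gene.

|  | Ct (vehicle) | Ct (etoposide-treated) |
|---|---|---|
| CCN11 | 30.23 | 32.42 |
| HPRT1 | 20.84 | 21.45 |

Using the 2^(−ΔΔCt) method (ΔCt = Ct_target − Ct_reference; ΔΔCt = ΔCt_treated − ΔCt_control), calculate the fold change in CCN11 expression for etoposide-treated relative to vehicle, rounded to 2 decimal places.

0.33

ΔCt(vehicle) = 30.230 − 20.840 = 9.390
ΔCt(etoposide-treated) = 32.420 − 21.450 = 10.970
ΔΔCt = 10.970 − 9.390 = 1.580
Fold change = 2^(−1.580) = 0.334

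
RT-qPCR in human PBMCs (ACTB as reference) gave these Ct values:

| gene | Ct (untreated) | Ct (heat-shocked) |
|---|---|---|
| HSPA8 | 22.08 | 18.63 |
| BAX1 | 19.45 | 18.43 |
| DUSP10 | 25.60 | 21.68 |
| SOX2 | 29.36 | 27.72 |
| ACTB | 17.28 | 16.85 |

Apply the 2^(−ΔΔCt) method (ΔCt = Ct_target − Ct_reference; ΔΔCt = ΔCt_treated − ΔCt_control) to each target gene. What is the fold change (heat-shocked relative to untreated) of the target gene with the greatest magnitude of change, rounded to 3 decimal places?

HSPA8: ΔΔCt = (18.63−16.85) − (22.08−17.28) = 1.78 − 4.80 = -3.02; fold change = 2^3.02 = 8.112
BAX1: ΔΔCt = (18.43−16.85) − (19.45−17.28) = 1.58 − 2.17 = -0.59; fold change = 2^0.59 = 1.505
DUSP10: ΔΔCt = (21.68−16.85) − (25.60−17.28) = 4.83 − 8.32 = -3.49; fold change = 2^3.49 = 11.236
SOX2: ΔΔCt = (27.72−16.85) − (29.36−17.28) = 10.87 − 12.08 = -1.21; fold change = 2^1.21 = 2.313
DUSP10 has the largest |ΔΔCt| = 3.49.

11.236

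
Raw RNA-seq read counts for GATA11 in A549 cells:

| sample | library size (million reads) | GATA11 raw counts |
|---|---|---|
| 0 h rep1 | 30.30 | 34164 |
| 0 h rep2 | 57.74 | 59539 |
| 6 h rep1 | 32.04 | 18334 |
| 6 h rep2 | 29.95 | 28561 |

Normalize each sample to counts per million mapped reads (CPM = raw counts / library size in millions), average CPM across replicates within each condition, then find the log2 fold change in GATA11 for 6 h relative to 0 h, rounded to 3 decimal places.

CPM(0 h rep1) = 34164 / 30.30 = 1127.5248
CPM(0 h rep2) = 59539 / 57.74 = 1031.1569
CPM(6 h rep1) = 18334 / 32.04 = 572.2222
CPM(6 h rep2) = 28561 / 29.95 = 953.6227
mean CPM(0 h) = 1079.3408; mean CPM(6 h) = 762.9225
Fold change = 762.9225 / 1079.3408 = 0.70684
log2(0.70684) = -0.5005

-0.501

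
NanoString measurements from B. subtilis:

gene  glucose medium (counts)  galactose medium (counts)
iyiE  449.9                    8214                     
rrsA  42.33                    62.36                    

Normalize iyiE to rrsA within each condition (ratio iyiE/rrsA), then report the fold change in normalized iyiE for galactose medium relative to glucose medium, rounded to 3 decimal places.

12.393

iyiE/rrsA (glucose medium) = 449.9 / 42.33 = 10.628
iyiE/rrsA (galactose medium) = 8214 / 62.36 = 131.72
Fold change = 131.72 / 10.628 = 12.3931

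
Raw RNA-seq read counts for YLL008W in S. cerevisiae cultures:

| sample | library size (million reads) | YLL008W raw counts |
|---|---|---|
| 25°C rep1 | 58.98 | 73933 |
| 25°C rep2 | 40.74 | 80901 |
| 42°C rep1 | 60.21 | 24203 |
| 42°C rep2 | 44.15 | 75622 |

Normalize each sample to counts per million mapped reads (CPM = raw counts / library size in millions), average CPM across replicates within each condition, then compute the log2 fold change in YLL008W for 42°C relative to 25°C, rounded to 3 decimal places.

CPM(25°C rep1) = 73933 / 58.98 = 1253.5266
CPM(25°C rep2) = 80901 / 40.74 = 1985.7879
CPM(42°C rep1) = 24203 / 60.21 = 401.9764
CPM(42°C rep2) = 75622 / 44.15 = 1712.8426
mean CPM(25°C) = 1619.6573; mean CPM(42°C) = 1057.4095
Fold change = 1057.4095 / 1619.6573 = 0.65286
log2(0.65286) = -0.6152

-0.615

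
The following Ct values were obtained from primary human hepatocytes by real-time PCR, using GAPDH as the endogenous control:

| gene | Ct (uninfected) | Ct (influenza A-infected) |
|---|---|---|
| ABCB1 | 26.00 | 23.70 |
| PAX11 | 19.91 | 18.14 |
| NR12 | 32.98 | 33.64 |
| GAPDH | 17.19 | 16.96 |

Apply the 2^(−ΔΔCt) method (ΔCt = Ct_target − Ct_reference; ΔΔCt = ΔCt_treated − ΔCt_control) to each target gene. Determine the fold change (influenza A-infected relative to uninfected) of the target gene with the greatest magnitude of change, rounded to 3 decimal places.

4.199

ABCB1: ΔΔCt = (23.70−16.96) − (26.00−17.19) = 6.74 − 8.81 = -2.07; fold change = 2^2.07 = 4.199
PAX11: ΔΔCt = (18.14−16.96) − (19.91−17.19) = 1.18 − 2.72 = -1.54; fold change = 2^1.54 = 2.908
NR12: ΔΔCt = (33.64−16.96) − (32.98−17.19) = 16.68 − 15.79 = 0.89; fold change = 2^-0.89 = 0.540
ABCB1 has the largest |ΔΔCt| = 2.07.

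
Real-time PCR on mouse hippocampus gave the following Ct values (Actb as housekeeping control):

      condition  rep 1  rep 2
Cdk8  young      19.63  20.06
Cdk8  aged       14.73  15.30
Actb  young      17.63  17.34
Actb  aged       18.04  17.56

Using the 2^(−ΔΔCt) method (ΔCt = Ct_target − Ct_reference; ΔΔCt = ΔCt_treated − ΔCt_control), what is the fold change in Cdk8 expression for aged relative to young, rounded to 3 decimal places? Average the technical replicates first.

35.383

Mean Ct: Cdk8 young 19.845; Cdk8 aged 15.015; Actb young 17.485; Actb aged 17.800
ΔCt(young) = 19.845 − 17.485 = 2.360
ΔCt(aged) = 15.015 − 17.800 = -2.785
ΔΔCt = -2.785 − 2.360 = -5.145
Fold change = 2^(−(-5.145)) = 2^5.145 = 35.3834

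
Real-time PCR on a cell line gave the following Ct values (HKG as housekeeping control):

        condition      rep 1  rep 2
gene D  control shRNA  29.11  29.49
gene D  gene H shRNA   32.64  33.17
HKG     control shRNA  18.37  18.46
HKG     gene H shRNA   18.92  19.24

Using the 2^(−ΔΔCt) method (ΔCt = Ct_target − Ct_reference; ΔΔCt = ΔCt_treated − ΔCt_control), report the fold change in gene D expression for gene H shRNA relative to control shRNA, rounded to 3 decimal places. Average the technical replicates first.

0.130

Mean Ct: gene D control shRNA 29.300; gene D gene H shRNA 32.905; HKG control shRNA 18.415; HKG gene H shRNA 19.080
ΔCt(control shRNA) = 29.300 − 18.415 = 10.885
ΔCt(gene H shRNA) = 32.905 − 19.080 = 13.825
ΔΔCt = 13.825 − 10.885 = 2.940
Fold change = 2^(−2.940) = 0.1303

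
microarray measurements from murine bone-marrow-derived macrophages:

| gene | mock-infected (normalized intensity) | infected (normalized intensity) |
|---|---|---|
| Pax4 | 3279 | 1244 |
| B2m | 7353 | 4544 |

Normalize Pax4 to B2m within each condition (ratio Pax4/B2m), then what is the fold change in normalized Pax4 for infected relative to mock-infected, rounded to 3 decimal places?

0.614

Pax4/B2m (mock-infected) = 3279 / 7353 = 0.44594
Pax4/B2m (infected) = 1244 / 4544 = 0.27377
Fold change = 0.27377 / 0.44594 = 0.6139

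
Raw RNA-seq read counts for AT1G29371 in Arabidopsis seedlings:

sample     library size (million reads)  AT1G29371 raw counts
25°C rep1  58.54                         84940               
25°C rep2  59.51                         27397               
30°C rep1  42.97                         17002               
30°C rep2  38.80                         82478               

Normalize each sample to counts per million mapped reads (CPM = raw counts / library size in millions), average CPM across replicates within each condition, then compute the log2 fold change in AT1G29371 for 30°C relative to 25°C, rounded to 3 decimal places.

0.400

CPM(25°C rep1) = 84940 / 58.54 = 1450.9737
CPM(25°C rep2) = 27397 / 59.51 = 460.3764
CPM(30°C rep1) = 17002 / 42.97 = 395.6714
CPM(30°C rep2) = 82478 / 38.80 = 2125.7216
mean CPM(25°C) = 955.6751; mean CPM(30°C) = 1260.6965
Fold change = 1260.6965 / 955.6751 = 1.31917
log2(1.31917) = 0.3996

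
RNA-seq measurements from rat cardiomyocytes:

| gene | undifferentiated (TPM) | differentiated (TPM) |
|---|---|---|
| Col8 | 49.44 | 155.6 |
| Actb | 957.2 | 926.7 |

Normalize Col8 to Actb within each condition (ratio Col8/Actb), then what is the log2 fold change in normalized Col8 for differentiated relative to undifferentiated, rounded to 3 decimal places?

1.701

Col8/Actb (undifferentiated) = 49.44 / 957.2 = 0.051651
Col8/Actb (differentiated) = 155.6 / 926.7 = 0.16791
Fold change = 0.16791 / 0.051651 = 3.2508
log2(3.2508) = 1.7008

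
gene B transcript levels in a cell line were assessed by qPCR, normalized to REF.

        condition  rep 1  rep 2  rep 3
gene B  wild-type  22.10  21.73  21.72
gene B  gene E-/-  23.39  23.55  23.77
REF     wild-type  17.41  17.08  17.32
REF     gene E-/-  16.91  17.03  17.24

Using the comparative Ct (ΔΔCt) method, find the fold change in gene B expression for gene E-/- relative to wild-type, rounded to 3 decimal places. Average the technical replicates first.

0.262

Mean Ct: gene B wild-type 21.850; gene B gene E-/- 23.570; REF wild-type 17.270; REF gene E-/- 17.060
ΔCt(wild-type) = 21.850 − 17.270 = 4.580
ΔCt(gene E-/-) = 23.570 − 17.060 = 6.510
ΔΔCt = 6.510 − 4.580 = 1.930
Fold change = 2^(−1.930) = 0.2624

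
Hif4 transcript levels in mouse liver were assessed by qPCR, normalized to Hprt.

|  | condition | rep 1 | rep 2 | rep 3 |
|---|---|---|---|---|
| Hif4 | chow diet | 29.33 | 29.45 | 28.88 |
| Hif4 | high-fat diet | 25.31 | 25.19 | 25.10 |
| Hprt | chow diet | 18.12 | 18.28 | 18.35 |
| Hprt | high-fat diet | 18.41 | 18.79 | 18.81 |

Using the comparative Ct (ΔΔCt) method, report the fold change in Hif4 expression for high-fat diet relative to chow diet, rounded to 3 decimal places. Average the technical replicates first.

Mean Ct: Hif4 chow diet 29.220; Hif4 high-fat diet 25.200; Hprt chow diet 18.250; Hprt high-fat diet 18.670
ΔCt(chow diet) = 29.220 − 18.250 = 10.970
ΔCt(high-fat diet) = 25.200 − 18.670 = 6.530
ΔΔCt = 6.530 − 10.970 = -4.440
Fold change = 2^(−(-4.440)) = 2^4.440 = 21.7057

21.706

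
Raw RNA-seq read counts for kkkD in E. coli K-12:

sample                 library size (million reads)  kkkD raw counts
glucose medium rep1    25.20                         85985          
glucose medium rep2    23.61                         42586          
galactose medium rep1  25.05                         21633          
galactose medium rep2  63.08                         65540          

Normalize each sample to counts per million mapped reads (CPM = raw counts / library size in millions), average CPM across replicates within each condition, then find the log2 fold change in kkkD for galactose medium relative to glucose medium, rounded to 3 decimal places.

-1.455

CPM(glucose medium rep1) = 85985 / 25.20 = 3412.1032
CPM(glucose medium rep2) = 42586 / 23.61 = 1803.7272
CPM(galactose medium rep1) = 21633 / 25.05 = 863.5928
CPM(galactose medium rep2) = 65540 / 63.08 = 1038.9981
mean CPM(glucose medium) = 2607.9152; mean CPM(galactose medium) = 951.2955
Fold change = 951.2955 / 2607.9152 = 0.36477
log2(0.36477) = -1.4549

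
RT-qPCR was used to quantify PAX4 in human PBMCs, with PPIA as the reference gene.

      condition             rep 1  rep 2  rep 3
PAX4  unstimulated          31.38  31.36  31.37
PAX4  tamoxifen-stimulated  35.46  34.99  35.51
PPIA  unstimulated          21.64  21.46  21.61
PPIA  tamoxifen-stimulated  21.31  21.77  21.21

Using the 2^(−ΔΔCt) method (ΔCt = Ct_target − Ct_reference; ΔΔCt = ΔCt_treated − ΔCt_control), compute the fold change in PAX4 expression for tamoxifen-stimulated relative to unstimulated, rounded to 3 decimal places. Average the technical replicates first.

Mean Ct: PAX4 unstimulated 31.370; PAX4 tamoxifen-stimulated 35.320; PPIA unstimulated 21.570; PPIA tamoxifen-stimulated 21.430
ΔCt(unstimulated) = 31.370 − 21.570 = 9.800
ΔCt(tamoxifen-stimulated) = 35.320 − 21.430 = 13.890
ΔΔCt = 13.890 − 9.800 = 4.090
Fold change = 2^(−4.090) = 0.0587

0.059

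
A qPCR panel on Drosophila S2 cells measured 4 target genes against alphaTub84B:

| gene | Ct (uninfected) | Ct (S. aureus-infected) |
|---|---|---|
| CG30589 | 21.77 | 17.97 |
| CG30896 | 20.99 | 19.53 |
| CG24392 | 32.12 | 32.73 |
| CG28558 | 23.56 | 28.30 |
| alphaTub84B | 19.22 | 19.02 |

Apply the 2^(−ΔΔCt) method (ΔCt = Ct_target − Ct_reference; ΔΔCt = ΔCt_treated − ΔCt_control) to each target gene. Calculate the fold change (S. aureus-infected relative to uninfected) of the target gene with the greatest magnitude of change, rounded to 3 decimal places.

CG30589: ΔΔCt = (17.97−19.02) − (21.77−19.22) = -1.05 − 2.55 = -3.60; fold change = 2^3.60 = 12.126
CG30896: ΔΔCt = (19.53−19.02) − (20.99−19.22) = 0.51 − 1.77 = -1.26; fold change = 2^1.26 = 2.395
CG24392: ΔΔCt = (32.73−19.02) − (32.12−19.22) = 13.71 − 12.90 = 0.81; fold change = 2^-0.81 = 0.570
CG28558: ΔΔCt = (28.30−19.02) − (23.56−19.22) = 9.28 − 4.34 = 4.94; fold change = 2^-4.94 = 0.033
CG28558 has the largest |ΔΔCt| = 4.94.

0.033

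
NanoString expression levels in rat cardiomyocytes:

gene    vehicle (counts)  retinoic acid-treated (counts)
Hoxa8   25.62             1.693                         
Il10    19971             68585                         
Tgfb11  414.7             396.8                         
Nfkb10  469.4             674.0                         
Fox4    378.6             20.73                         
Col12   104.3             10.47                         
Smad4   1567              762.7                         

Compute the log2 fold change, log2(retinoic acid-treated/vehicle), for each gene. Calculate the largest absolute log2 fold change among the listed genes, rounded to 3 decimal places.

4.191

log2(1.693/25.62) = -3.920  (Hoxa8)
log2(68585/19971) = 1.780  (Il10)
log2(396.8/414.7) = -0.064  (Tgfb11)
log2(674.0/469.4) = 0.522  (Nfkb10)
log2(20.73/378.6) = -4.191  (Fox4)
log2(10.47/104.3) = -3.316  (Col12)
log2(762.7/1567) = -1.039  (Smad4)
The largest magnitude belongs to Fox4.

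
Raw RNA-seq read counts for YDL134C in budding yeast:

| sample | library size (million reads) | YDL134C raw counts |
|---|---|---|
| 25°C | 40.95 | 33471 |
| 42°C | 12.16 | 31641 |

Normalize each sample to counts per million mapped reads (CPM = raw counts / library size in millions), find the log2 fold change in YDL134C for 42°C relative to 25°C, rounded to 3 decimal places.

1.671

CPM(25°C) = 33471 / 40.95 = 817.3626
CPM(42°C) = 31641 / 12.16 = 2602.0559
Fold change = 2602.0559 / 817.3626 = 3.18348
log2(3.18348) = 1.6706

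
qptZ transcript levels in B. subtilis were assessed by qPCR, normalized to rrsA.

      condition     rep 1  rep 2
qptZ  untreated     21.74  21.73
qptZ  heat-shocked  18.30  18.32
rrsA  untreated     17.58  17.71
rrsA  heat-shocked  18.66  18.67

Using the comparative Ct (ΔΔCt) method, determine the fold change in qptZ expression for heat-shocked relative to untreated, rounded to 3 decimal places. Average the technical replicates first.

Mean Ct: qptZ untreated 21.735; qptZ heat-shocked 18.310; rrsA untreated 17.645; rrsA heat-shocked 18.665
ΔCt(untreated) = 21.735 − 17.645 = 4.090
ΔCt(heat-shocked) = 18.310 − 18.665 = -0.355
ΔΔCt = -0.355 − 4.090 = -4.445
Fold change = 2^(−(-4.445)) = 2^4.445 = 21.7810

21.781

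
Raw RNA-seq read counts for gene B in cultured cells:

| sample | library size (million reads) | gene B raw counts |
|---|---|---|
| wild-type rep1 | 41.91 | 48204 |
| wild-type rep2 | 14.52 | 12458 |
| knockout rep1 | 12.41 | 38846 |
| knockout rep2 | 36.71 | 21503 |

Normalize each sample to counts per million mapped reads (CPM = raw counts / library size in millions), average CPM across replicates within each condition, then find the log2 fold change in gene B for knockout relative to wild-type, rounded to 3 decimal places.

CPM(wild-type rep1) = 48204 / 41.91 = 1150.1790
CPM(wild-type rep2) = 12458 / 14.52 = 857.9890
CPM(knockout rep1) = 38846 / 12.41 = 3130.2176
CPM(knockout rep2) = 21503 / 36.71 = 585.7532
mean CPM(wild-type) = 1004.0840; mean CPM(knockout) = 1857.9854
Fold change = 1857.9854 / 1004.0840 = 1.85043
log2(1.85043) = 0.8879

0.888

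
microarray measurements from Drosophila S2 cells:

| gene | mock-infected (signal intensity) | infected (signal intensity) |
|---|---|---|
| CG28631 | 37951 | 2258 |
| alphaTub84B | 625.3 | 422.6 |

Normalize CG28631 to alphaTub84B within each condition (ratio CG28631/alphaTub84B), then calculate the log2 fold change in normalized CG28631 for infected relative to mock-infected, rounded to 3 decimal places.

CG28631/alphaTub84B (mock-infected) = 37951 / 625.3 = 60.692
CG28631/alphaTub84B (infected) = 2258 / 422.6 = 5.3431
Fold change = 5.3431 / 60.692 = 0.0880
log2(0.0880) = -3.5058

-3.506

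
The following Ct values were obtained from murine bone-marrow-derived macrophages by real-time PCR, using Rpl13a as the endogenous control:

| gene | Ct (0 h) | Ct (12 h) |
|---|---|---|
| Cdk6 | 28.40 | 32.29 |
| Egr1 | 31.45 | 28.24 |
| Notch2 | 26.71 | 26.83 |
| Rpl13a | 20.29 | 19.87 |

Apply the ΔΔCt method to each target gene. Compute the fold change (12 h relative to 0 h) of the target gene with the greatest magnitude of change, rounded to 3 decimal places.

Cdk6: ΔΔCt = (32.29−19.87) − (28.40−20.29) = 12.42 − 8.11 = 4.31; fold change = 2^-4.31 = 0.050
Egr1: ΔΔCt = (28.24−19.87) − (31.45−20.29) = 8.37 − 11.16 = -2.79; fold change = 2^2.79 = 6.916
Notch2: ΔΔCt = (26.83−19.87) − (26.71−20.29) = 6.96 − 6.42 = 0.54; fold change = 2^-0.54 = 0.688
Cdk6 has the largest |ΔΔCt| = 4.31.

0.050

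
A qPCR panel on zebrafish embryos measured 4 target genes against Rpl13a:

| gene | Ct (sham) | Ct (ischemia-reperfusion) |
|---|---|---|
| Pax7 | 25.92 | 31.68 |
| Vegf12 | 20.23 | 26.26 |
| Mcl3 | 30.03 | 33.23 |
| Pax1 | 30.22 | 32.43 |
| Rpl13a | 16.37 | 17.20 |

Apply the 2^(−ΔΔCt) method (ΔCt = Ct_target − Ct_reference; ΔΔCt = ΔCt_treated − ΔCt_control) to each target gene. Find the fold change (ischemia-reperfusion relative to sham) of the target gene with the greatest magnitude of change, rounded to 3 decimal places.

0.027

Pax7: ΔΔCt = (31.68−17.20) − (25.92−16.37) = 14.48 − 9.55 = 4.93; fold change = 2^-4.93 = 0.033
Vegf12: ΔΔCt = (26.26−17.20) − (20.23−16.37) = 9.06 − 3.86 = 5.20; fold change = 2^-5.20 = 0.027
Mcl3: ΔΔCt = (33.23−17.20) − (30.03−16.37) = 16.03 − 13.66 = 2.37; fold change = 2^-2.37 = 0.193
Pax1: ΔΔCt = (32.43−17.20) − (30.22−16.37) = 15.23 − 13.85 = 1.38; fold change = 2^-1.38 = 0.384
Vegf12 has the largest |ΔΔCt| = 5.20.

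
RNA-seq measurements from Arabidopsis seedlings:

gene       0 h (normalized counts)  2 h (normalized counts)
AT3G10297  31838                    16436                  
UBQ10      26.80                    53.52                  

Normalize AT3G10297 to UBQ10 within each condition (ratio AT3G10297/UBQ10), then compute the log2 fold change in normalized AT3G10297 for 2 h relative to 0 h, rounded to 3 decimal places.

-1.952

AT3G10297/UBQ10 (0 h) = 31838 / 26.80 = 1188
AT3G10297/UBQ10 (2 h) = 16436 / 53.52 = 307.1
Fold change = 307.1 / 1188 = 0.2585
log2(0.2585) = -1.9517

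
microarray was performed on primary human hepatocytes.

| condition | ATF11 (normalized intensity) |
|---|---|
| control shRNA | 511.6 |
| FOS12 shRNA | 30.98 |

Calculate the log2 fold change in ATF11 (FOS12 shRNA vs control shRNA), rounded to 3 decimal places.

-4.046

Fold change = 30.98 / 511.6 = 0.0606
log2(0.0606) = -4.0456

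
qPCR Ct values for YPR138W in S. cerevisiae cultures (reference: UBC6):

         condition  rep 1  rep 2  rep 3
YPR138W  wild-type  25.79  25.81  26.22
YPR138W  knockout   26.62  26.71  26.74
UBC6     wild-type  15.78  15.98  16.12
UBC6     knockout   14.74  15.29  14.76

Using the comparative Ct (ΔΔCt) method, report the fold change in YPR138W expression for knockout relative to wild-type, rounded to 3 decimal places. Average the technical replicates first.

Mean Ct: YPR138W wild-type 25.940; YPR138W knockout 26.690; UBC6 wild-type 15.960; UBC6 knockout 14.930
ΔCt(wild-type) = 25.940 − 15.960 = 9.980
ΔCt(knockout) = 26.690 − 14.930 = 11.760
ΔΔCt = 11.760 − 9.980 = 1.780
Fold change = 2^(−1.780) = 0.2912

0.291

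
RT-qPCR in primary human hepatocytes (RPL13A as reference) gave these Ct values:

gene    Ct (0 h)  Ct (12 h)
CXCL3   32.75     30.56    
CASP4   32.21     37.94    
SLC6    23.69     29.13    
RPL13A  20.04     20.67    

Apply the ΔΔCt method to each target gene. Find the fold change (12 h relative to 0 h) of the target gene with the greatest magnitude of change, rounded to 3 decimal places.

CXCL3: ΔΔCt = (30.56−20.67) − (32.75−20.04) = 9.89 − 12.71 = -2.82; fold change = 2^2.82 = 7.062
CASP4: ΔΔCt = (37.94−20.67) − (32.21−20.04) = 17.27 − 12.17 = 5.10; fold change = 2^-5.10 = 0.029
SLC6: ΔΔCt = (29.13−20.67) − (23.69−20.04) = 8.46 − 3.65 = 4.81; fold change = 2^-4.81 = 0.036
CASP4 has the largest |ΔΔCt| = 5.10.

0.029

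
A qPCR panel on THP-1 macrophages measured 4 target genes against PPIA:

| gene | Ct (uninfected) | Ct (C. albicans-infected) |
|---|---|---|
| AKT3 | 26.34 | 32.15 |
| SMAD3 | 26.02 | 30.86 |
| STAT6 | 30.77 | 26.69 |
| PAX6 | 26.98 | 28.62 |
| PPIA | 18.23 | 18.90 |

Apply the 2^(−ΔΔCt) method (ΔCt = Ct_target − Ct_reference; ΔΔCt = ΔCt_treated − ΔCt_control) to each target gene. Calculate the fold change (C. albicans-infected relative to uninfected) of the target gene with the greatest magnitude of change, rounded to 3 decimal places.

0.028

AKT3: ΔΔCt = (32.15−18.90) − (26.34−18.23) = 13.25 − 8.11 = 5.14; fold change = 2^-5.14 = 0.028
SMAD3: ΔΔCt = (30.86−18.90) − (26.02−18.23) = 11.96 − 7.79 = 4.17; fold change = 2^-4.17 = 0.056
STAT6: ΔΔCt = (26.69−18.90) − (30.77−18.23) = 7.79 − 12.54 = -4.75; fold change = 2^4.75 = 26.909
PAX6: ΔΔCt = (28.62−18.90) − (26.98−18.23) = 9.72 − 8.75 = 0.97; fold change = 2^-0.97 = 0.511
AKT3 has the largest |ΔΔCt| = 5.14.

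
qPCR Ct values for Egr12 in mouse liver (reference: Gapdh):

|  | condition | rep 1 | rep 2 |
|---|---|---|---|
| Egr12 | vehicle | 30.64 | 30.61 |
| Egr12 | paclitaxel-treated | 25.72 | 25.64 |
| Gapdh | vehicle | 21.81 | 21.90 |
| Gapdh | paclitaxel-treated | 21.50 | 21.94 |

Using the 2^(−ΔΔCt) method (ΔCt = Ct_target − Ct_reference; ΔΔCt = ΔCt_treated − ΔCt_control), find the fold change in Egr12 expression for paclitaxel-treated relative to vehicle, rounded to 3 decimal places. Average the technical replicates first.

Mean Ct: Egr12 vehicle 30.625; Egr12 paclitaxel-treated 25.680; Gapdh vehicle 21.855; Gapdh paclitaxel-treated 21.720
ΔCt(vehicle) = 30.625 − 21.855 = 8.770
ΔCt(paclitaxel-treated) = 25.680 − 21.720 = 3.960
ΔΔCt = 3.960 − 8.770 = -4.810
Fold change = 2^(−(-4.810)) = 2^4.810 = 28.0514

28.051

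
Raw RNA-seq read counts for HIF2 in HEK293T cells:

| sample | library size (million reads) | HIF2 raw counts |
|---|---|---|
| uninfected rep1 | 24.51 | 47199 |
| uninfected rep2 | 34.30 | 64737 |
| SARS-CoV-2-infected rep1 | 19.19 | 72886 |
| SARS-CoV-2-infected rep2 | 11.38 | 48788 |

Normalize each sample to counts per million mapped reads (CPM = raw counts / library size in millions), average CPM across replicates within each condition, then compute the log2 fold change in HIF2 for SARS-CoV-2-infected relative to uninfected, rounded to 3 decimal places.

1.084

CPM(uninfected rep1) = 47199 / 24.51 = 1925.7038
CPM(uninfected rep2) = 64737 / 34.30 = 1887.3761
CPM(SARS-CoV-2-infected rep1) = 72886 / 19.19 = 3798.1240
CPM(SARS-CoV-2-infected rep2) = 48788 / 11.38 = 4287.1705
mean CPM(uninfected) = 1906.5399; mean CPM(SARS-CoV-2-infected) = 4042.6472
Fold change = 4042.6472 / 1906.5399 = 2.12041
log2(2.12041) = 1.0843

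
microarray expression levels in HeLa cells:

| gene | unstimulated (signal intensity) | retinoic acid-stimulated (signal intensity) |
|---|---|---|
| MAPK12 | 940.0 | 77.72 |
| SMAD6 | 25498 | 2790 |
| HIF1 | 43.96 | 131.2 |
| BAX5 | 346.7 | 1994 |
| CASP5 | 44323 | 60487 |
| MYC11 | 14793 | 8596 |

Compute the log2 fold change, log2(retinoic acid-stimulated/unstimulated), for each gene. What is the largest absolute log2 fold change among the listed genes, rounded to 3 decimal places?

3.596

log2(77.72/940.0) = -3.596  (MAPK12)
log2(2790/25498) = -3.192  (SMAD6)
log2(131.2/43.96) = 1.578  (HIF1)
log2(1994/346.7) = 2.524  (BAX5)
log2(60487/44323) = 0.449  (CASP5)
log2(8596/14793) = -0.783  (MYC11)
The largest magnitude belongs to MAPK12.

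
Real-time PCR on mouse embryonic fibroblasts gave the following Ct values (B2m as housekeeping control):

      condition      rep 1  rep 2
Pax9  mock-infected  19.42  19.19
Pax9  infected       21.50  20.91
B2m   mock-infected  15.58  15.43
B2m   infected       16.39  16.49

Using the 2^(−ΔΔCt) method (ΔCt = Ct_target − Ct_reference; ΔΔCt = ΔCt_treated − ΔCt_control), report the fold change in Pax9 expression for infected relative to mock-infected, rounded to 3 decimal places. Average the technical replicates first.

0.512

Mean Ct: Pax9 mock-infected 19.305; Pax9 infected 21.205; B2m mock-infected 15.505; B2m infected 16.440
ΔCt(mock-infected) = 19.305 − 15.505 = 3.800
ΔCt(infected) = 21.205 − 16.440 = 4.765
ΔΔCt = 4.765 − 3.800 = 0.965
Fold change = 2^(−0.965) = 0.5123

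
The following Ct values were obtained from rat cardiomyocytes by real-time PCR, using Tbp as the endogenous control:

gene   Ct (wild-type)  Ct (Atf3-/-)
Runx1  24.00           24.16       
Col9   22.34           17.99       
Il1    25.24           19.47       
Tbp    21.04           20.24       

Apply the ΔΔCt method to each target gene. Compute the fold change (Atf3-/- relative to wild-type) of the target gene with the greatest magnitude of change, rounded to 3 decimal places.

31.341

Runx1: ΔΔCt = (24.16−20.24) − (24.00−21.04) = 3.92 − 2.96 = 0.96; fold change = 2^-0.96 = 0.514
Col9: ΔΔCt = (17.99−20.24) − (22.34−21.04) = -2.25 − 1.30 = -3.55; fold change = 2^3.55 = 11.713
Il1: ΔΔCt = (19.47−20.24) − (25.24−21.04) = -0.77 − 4.20 = -4.97; fold change = 2^4.97 = 31.341
Il1 has the largest |ΔΔCt| = 4.97.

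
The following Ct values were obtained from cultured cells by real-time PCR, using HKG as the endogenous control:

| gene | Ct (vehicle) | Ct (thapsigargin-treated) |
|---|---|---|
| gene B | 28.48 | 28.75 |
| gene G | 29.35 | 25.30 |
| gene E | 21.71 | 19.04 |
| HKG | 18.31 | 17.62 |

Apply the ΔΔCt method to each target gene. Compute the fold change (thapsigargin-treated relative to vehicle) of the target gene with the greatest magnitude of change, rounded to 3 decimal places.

gene B: ΔΔCt = (28.75−17.62) − (28.48−18.31) = 11.13 − 10.17 = 0.96; fold change = 2^-0.96 = 0.514
gene G: ΔΔCt = (25.30−17.62) − (29.35−18.31) = 7.68 − 11.04 = -3.36; fold change = 2^3.36 = 10.267
gene E: ΔΔCt = (19.04−17.62) − (21.71−18.31) = 1.42 − 3.40 = -1.98; fold change = 2^1.98 = 3.945
gene G has the largest |ΔΔCt| = 3.36.

10.267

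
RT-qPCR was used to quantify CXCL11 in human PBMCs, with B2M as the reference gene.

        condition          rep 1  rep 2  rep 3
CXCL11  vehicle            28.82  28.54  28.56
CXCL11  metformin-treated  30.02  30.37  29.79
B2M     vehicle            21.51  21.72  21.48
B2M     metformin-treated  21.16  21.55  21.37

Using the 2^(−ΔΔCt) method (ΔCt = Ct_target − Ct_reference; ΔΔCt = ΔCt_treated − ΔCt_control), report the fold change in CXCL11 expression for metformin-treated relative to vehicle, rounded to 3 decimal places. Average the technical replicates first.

0.323

Mean Ct: CXCL11 vehicle 28.640; CXCL11 metformin-treated 30.060; B2M vehicle 21.570; B2M metformin-treated 21.360
ΔCt(vehicle) = 28.640 − 21.570 = 7.070
ΔCt(metformin-treated) = 30.060 − 21.360 = 8.700
ΔΔCt = 8.700 − 7.070 = 1.630
Fold change = 2^(−1.630) = 0.3231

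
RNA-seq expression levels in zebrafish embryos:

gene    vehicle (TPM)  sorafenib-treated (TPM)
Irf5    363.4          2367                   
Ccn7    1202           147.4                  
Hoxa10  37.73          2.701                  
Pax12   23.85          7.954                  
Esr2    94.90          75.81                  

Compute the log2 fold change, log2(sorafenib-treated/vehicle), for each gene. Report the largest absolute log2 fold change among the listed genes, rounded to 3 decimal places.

3.804

log2(2367/363.4) = 2.703  (Irf5)
log2(147.4/1202) = -3.028  (Ccn7)
log2(2.701/37.73) = -3.804  (Hoxa10)
log2(7.954/23.85) = -1.584  (Pax12)
log2(75.81/94.90) = -0.324  (Esr2)
The largest magnitude belongs to Hoxa10.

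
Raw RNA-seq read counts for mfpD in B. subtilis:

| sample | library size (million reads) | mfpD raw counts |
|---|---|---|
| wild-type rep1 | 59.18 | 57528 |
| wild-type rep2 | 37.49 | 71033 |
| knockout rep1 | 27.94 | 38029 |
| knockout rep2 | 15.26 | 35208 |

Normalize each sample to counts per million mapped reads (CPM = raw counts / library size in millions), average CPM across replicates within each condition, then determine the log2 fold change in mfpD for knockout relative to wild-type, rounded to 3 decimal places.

0.356

CPM(wild-type rep1) = 57528 / 59.18 = 972.0852
CPM(wild-type rep2) = 71033 / 37.49 = 1894.7186
CPM(knockout rep1) = 38029 / 27.94 = 1361.0952
CPM(knockout rep2) = 35208 / 15.26 = 2307.2084
mean CPM(wild-type) = 1433.4019; mean CPM(knockout) = 1834.1518
Fold change = 1834.1518 / 1433.4019 = 1.27958
log2(1.27958) = 0.3557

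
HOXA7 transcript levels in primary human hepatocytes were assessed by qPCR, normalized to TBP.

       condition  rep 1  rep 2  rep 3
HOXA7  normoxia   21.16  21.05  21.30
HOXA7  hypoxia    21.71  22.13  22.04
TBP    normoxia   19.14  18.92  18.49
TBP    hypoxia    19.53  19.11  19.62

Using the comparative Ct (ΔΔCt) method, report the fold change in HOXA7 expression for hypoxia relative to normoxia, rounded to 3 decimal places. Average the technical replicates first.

0.859

Mean Ct: HOXA7 normoxia 21.170; HOXA7 hypoxia 21.960; TBP normoxia 18.850; TBP hypoxia 19.420
ΔCt(normoxia) = 21.170 − 18.850 = 2.320
ΔCt(hypoxia) = 21.960 − 19.420 = 2.540
ΔΔCt = 2.540 − 2.320 = 0.220
Fold change = 2^(−0.220) = 0.8586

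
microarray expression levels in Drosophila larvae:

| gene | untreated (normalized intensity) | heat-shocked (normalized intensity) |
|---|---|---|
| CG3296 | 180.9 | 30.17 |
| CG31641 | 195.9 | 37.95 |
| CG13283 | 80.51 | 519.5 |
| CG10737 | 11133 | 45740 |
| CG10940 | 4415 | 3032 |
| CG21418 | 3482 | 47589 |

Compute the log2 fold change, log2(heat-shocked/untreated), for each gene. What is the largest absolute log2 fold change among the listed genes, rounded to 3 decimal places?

3.773

log2(30.17/180.9) = -2.584  (CG3296)
log2(37.95/195.9) = -2.368  (CG31641)
log2(519.5/80.51) = 2.690  (CG13283)
log2(45740/11133) = 2.039  (CG10737)
log2(3032/4415) = -0.542  (CG10940)
log2(47589/3482) = 3.773  (CG21418)
The largest magnitude belongs to CG21418.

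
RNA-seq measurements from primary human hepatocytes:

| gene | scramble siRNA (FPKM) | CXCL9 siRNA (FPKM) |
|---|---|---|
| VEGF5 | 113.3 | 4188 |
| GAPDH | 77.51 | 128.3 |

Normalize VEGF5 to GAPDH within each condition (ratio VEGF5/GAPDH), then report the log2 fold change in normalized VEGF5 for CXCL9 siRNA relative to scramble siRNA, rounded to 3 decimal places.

VEGF5/GAPDH (scramble siRNA) = 113.3 / 77.51 = 1.4617
VEGF5/GAPDH (CXCL9 siRNA) = 4188 / 128.3 = 32.642
Fold change = 32.642 / 1.4617 = 22.3310
log2(22.3310) = 4.4810

4.481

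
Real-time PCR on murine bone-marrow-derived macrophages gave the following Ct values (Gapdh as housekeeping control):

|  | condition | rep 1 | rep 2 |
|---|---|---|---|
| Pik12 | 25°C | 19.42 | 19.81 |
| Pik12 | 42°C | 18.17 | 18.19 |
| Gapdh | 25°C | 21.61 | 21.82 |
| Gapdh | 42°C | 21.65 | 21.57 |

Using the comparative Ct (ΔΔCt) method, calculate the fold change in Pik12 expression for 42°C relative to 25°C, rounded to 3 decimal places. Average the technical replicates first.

2.514

Mean Ct: Pik12 25°C 19.615; Pik12 42°C 18.180; Gapdh 25°C 21.715; Gapdh 42°C 21.610
ΔCt(25°C) = 19.615 − 21.715 = -2.100
ΔCt(42°C) = 18.180 − 21.610 = -3.430
ΔΔCt = -3.430 − (-2.100) = -1.330
Fold change = 2^(−(-1.330)) = 2^1.330 = 2.5140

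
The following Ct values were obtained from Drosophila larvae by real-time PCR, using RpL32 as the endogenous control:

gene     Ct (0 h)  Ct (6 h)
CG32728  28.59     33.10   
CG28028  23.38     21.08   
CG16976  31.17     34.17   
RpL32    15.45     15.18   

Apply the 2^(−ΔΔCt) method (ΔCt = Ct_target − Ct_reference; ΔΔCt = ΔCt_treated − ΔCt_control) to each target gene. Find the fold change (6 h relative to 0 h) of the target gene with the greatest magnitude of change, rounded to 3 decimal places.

CG32728: ΔΔCt = (33.10−15.18) − (28.59−15.45) = 17.92 − 13.14 = 4.78; fold change = 2^-4.78 = 0.036
CG28028: ΔΔCt = (21.08−15.18) − (23.38−15.45) = 5.90 − 7.93 = -2.03; fold change = 2^2.03 = 4.084
CG16976: ΔΔCt = (34.17−15.18) − (31.17−15.45) = 18.99 − 15.72 = 3.27; fold change = 2^-3.27 = 0.104
CG32728 has the largest |ΔΔCt| = 4.78.

0.036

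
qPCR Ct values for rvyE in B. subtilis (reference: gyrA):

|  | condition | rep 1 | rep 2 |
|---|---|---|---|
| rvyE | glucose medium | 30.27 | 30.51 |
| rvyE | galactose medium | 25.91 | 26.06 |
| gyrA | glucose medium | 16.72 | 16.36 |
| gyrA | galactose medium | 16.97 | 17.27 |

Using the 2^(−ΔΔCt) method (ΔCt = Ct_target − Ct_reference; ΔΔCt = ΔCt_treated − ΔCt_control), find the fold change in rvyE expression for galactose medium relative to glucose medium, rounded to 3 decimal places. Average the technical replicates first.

31.669

Mean Ct: rvyE glucose medium 30.390; rvyE galactose medium 25.985; gyrA glucose medium 16.540; gyrA galactose medium 17.120
ΔCt(glucose medium) = 30.390 − 16.540 = 13.850
ΔCt(galactose medium) = 25.985 − 17.120 = 8.865
ΔΔCt = 8.865 − 13.850 = -4.985
Fold change = 2^(−(-4.985)) = 2^4.985 = 31.6690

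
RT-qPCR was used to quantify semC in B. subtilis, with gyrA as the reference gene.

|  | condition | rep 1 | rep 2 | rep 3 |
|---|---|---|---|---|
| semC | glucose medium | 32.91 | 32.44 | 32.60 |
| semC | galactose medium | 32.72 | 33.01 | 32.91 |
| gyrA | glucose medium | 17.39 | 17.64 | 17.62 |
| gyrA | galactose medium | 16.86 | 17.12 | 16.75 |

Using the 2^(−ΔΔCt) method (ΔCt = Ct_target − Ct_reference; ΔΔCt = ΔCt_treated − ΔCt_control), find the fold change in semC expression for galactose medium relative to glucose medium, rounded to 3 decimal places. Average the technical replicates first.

0.547

Mean Ct: semC glucose medium 32.650; semC galactose medium 32.880; gyrA glucose medium 17.550; gyrA galactose medium 16.910
ΔCt(glucose medium) = 32.650 − 17.550 = 15.100
ΔCt(galactose medium) = 32.880 − 16.910 = 15.970
ΔΔCt = 15.970 − 15.100 = 0.870
Fold change = 2^(−0.870) = 0.5471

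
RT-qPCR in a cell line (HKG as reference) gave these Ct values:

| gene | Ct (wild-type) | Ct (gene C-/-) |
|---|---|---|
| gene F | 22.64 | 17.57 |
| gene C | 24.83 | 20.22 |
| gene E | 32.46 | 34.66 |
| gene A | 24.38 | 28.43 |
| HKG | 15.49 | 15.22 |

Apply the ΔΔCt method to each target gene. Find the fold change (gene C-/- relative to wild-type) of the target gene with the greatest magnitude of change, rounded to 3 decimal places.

gene F: ΔΔCt = (17.57−15.22) − (22.64−15.49) = 2.35 − 7.15 = -4.80; fold change = 2^4.80 = 27.858
gene C: ΔΔCt = (20.22−15.22) − (24.83−15.49) = 5.00 − 9.34 = -4.34; fold change = 2^4.34 = 20.252
gene E: ΔΔCt = (34.66−15.22) − (32.46−15.49) = 19.44 − 16.97 = 2.47; fold change = 2^-2.47 = 0.180
gene A: ΔΔCt = (28.43−15.22) − (24.38−15.49) = 13.21 − 8.89 = 4.32; fold change = 2^-4.32 = 0.050
gene F has the largest |ΔΔCt| = 4.80.

27.858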